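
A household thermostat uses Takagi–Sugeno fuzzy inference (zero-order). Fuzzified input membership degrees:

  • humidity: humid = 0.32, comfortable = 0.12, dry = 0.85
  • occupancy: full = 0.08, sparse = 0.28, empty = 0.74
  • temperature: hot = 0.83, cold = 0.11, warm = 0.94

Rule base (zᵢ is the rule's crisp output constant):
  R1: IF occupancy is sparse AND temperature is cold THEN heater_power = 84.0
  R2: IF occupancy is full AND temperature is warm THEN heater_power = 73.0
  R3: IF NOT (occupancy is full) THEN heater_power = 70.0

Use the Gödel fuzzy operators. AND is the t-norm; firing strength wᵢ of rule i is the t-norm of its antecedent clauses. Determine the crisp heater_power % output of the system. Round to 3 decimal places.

71.604

R1 (z=84.0): sparse=0.28, cold=0.11; AND[min(a, b)] → w = 0.11
R2 (z=73.0): full=0.08, warm=0.94; AND[min(a, b)] → w = 0.08
R3 (z=70.0): ¬full=1−0.08=0.92 → w = 0.92
Weighted average = (0.11·84.0 + 0.08·73.0 + 0.92·70.0) / (0.11 + 0.08 + 0.92)
  = 79.4800 / 1.1100 = 71.604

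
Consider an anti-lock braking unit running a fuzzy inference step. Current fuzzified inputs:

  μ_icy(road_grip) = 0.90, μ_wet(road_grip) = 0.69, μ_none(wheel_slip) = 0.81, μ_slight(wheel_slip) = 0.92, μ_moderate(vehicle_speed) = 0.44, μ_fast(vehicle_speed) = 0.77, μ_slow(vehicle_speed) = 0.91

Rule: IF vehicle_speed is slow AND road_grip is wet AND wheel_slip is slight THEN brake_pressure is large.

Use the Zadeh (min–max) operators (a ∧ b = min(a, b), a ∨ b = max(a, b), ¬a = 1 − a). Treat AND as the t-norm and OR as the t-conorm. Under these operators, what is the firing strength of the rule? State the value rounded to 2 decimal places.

0.69

firing strength: slow=0.91, wet=0.69, slight=0.92; AND[min(a, b)] → w = 0.69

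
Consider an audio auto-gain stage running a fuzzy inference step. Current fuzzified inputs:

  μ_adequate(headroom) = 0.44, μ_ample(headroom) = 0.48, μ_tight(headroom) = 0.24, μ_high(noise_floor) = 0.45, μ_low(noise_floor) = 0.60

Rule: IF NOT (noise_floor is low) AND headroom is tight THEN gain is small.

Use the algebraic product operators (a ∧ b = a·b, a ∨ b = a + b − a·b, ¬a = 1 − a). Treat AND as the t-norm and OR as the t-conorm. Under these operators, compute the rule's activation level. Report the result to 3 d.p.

0.096

firing strength: ¬low=1−0.60=0.40, tight=0.24; AND[a·b] → w = 0.0960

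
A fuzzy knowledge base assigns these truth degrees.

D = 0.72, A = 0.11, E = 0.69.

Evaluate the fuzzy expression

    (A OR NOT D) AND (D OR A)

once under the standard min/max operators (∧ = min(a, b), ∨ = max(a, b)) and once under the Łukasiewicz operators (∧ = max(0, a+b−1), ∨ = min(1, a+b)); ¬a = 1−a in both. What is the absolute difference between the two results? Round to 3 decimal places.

Under standard min/max:
  NOT D = 1 − 0.72 = 0.28
  A OR NOT D = max(a, b) on (0.11, 0.28) = 0.28
  D OR A = max(a, b) on (0.72, 0.11) = 0.72
  (A OR NOT D) AND (D OR A) = min(a, b) on (0.28, 0.72) = 0.28
  → value = 0.2800
Under Łukasiewicz:
  NOT D = 1 − 0.72 = 0.28
  A OR NOT D = min(1, a+b) on (0.11, 0.28) = 0.39
  D OR A = min(1, a+b) on (0.72, 0.11) = 0.83
  (A OR NOT D) AND (D OR A) = max(0, a+b−1) on (0.39, 0.83) = 0.22
  → value = 0.2200
|0.2800 − 0.2200| = 0.060

0.060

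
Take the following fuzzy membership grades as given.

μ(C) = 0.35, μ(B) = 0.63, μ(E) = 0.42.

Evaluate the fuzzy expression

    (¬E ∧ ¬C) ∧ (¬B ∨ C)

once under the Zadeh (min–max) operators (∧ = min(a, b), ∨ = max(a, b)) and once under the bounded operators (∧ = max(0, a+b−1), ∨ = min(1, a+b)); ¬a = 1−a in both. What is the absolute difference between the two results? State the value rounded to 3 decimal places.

0.370

Under Zadeh (min–max):
  ¬E = 1 − 0.42 = 0.58
  ¬C = 1 − 0.35 = 0.65
  ¬E ∧ ¬C = min(a, b) on (0.58, 0.65) = 0.58
  ¬B = 1 − 0.63 = 0.37
  ¬B ∨ C = max(a, b) on (0.37, 0.35) = 0.37
  (¬E ∧ ¬C) ∧ (¬B ∨ C) = min(a, b) on (0.58, 0.37) = 0.37
  → value = 0.3700
Under bounded:
  ¬E = 1 − 0.42 = 0.58
  ¬C = 1 − 0.35 = 0.65
  ¬E ∧ ¬C = max(0, a+b−1) on (0.58, 0.65) = 0.23
  ¬B = 1 − 0.63 = 0.37
  ¬B ∨ C = min(1, a+b) on (0.37, 0.35) = 0.72
  (¬E ∧ ¬C) ∧ (¬B ∨ C) = max(0, a+b−1) on (0.23, 0.72) = 0.00
  → value = 0.0000
|0.3700 − 0.0000| = 0.370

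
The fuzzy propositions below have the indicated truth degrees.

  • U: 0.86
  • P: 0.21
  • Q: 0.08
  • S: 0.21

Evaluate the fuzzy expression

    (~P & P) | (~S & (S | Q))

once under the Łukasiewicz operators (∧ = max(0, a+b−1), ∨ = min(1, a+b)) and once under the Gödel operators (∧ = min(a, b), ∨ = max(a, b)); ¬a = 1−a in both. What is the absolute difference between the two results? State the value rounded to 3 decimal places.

Under Łukasiewicz:
  ~P = 1 − 0.21 = 0.79
  ~P & P = max(0, a+b−1) on (0.79, 0.21) = 0.00
  ~S = 1 − 0.21 = 0.79
  S | Q = min(1, a+b) on (0.21, 0.08) = 0.29
  ~S & (S | Q) = max(0, a+b−1) on (0.79, 0.29) = 0.08
  (~P & P) | (~S & (S | Q)) = min(1, a+b) on (0.00, 0.08) = 0.08
  → value = 0.0800
Under Gödel:
  ~P = 1 − 0.21 = 0.79
  ~P & P = min(a, b) on (0.79, 0.21) = 0.21
  ~S = 1 − 0.21 = 0.79
  S | Q = max(a, b) on (0.21, 0.08) = 0.21
  ~S & (S | Q) = min(a, b) on (0.79, 0.21) = 0.21
  (~P & P) | (~S & (S | Q)) = max(a, b) on (0.21, 0.21) = 0.21
  → value = 0.2100
|0.0800 − 0.2100| = 0.130

0.130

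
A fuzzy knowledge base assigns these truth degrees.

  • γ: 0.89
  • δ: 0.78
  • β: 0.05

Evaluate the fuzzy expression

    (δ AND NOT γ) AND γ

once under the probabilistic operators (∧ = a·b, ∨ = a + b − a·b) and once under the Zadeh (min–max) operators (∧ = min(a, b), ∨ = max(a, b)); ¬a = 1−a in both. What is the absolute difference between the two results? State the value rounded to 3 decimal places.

0.034

Under probabilistic:
  NOT γ = 1 − 0.8900 = 0.1100
  δ AND NOT γ = a·b on (0.7800, 0.1100) = 0.0858
  (δ AND NOT γ) AND γ = a·b on (0.0858, 0.8900) = 0.0764
  → value = 0.0764
Under Zadeh (min–max):
  NOT γ = 1 − 0.89 = 0.11
  δ AND NOT γ = min(a, b) on (0.78, 0.11) = 0.11
  (δ AND NOT γ) AND γ = min(a, b) on (0.11, 0.89) = 0.11
  → value = 0.1100
|0.0764 − 0.1100| = 0.034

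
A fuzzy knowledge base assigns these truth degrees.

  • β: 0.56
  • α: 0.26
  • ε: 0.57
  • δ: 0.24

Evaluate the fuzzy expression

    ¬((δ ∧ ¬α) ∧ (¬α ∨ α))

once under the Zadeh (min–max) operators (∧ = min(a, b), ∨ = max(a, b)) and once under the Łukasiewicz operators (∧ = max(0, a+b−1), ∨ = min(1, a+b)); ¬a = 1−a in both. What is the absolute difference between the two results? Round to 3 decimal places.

Under Zadeh (min–max):
  ¬α = 1 − 0.26 = 0.74
  δ ∧ ¬α = min(a, b) on (0.24, 0.74) = 0.24
  ¬α = 1 − 0.26 = 0.74
  ¬α ∨ α = max(a, b) on (0.74, 0.26) = 0.74
  (δ ∧ ¬α) ∧ (¬α ∨ α) = min(a, b) on (0.24, 0.74) = 0.24
  ¬((δ ∧ ¬α) ∧ (¬α ∨ α)) = 1 − 0.24 = 0.76
  → value = 0.7600
Under Łukasiewicz:
  ¬α = 1 − 0.26 = 0.74
  δ ∧ ¬α = max(0, a+b−1) on (0.24, 0.74) = 0.00
  ¬α = 1 − 0.26 = 0.74
  ¬α ∨ α = min(1, a+b) on (0.74, 0.26) = 1.00
  (δ ∧ ¬α) ∧ (¬α ∨ α) = max(0, a+b−1) on (0.00, 1.00) = 0.00
  ¬((δ ∧ ¬α) ∧ (¬α ∨ α)) = 1 − 0.00 = 1.00
  → value = 1.0000
|0.7600 − 1.0000| = 0.240

0.240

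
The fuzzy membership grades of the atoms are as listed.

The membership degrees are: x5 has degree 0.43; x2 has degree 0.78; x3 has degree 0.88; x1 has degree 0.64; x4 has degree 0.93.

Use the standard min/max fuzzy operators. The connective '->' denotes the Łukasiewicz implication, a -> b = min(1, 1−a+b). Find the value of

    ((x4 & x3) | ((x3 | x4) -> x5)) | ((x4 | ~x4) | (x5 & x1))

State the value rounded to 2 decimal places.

0.93

x4 & x3 = min(a, b) on (0.93, 0.88) = 0.88
x3 | x4 = max(a, b) on (0.88, 0.93) = 0.93
(x3 | x4) -> x5  [Łukasiewicz: min(1, 1−a+b)] with a=0.93, b=0.43 → 0.50
(x4 & x3) | ((x3 | x4) -> x5) = max(a, b) on (0.88, 0.50) = 0.88
~x4 = 1 − 0.93 = 0.07
x4 | ~x4 = max(a, b) on (0.93, 0.07) = 0.93
x5 & x1 = min(a, b) on (0.43, 0.64) = 0.43
(x4 | ~x4) | (x5 & x1) = max(a, b) on (0.93, 0.43) = 0.93
((x4 & x3) | ((x3 | x4) -> x5)) | ((x4 | ~x4) | (x5 & x1)) = max(a, b) on (0.88, 0.93) = 0.93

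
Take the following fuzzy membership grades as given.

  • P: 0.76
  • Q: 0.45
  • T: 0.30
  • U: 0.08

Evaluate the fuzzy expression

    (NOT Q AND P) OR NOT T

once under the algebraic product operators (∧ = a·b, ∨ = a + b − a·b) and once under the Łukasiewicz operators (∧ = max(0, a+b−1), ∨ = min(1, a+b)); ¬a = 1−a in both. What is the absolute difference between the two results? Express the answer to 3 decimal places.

Under algebraic product:
  NOT Q = 1 − 0.4500 = 0.5500
  NOT Q AND P = a·b on (0.5500, 0.7600) = 0.4180
  NOT T = 1 − 0.3000 = 0.7000
  (NOT Q AND P) OR NOT T = a + b − a·b on (0.4180, 0.7000) = 0.8254
  → value = 0.8254
Under Łukasiewicz:
  NOT Q = 1 − 0.45 = 0.55
  NOT Q AND P = max(0, a+b−1) on (0.55, 0.76) = 0.31
  NOT T = 1 − 0.30 = 0.70
  (NOT Q AND P) OR NOT T = min(1, a+b) on (0.31, 0.70) = 1.00
  → value = 1.0000
|0.8254 − 1.0000| = 0.175

0.175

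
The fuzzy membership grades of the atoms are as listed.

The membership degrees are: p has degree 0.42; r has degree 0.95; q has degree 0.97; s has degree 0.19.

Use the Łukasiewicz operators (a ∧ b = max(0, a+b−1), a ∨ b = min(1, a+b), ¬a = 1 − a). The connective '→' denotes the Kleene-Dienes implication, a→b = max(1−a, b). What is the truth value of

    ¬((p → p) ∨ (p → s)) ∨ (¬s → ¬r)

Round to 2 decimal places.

0.19

p → p  [Kleene-Dienes: max(1−a, b)] with a=0.42, b=0.42 → 0.58
p → s  [Kleene-Dienes: max(1−a, b)] with a=0.42, b=0.19 → 0.58
(p → p) ∨ (p → s) = min(1, a+b) on (0.58, 0.58) = 1.00
¬((p → p) ∨ (p → s)) = 1 − 1.00 = 0.00
¬s = 1 − 0.19 = 0.81
¬r = 1 − 0.95 = 0.05
¬s → ¬r  [Kleene-Dienes: max(1−a, b)] with a=0.81, b=0.05 → 0.19
¬((p → p) ∨ (p → s)) ∨ (¬s → ¬r) = min(1, a+b) on (0.00, 0.19) = 0.19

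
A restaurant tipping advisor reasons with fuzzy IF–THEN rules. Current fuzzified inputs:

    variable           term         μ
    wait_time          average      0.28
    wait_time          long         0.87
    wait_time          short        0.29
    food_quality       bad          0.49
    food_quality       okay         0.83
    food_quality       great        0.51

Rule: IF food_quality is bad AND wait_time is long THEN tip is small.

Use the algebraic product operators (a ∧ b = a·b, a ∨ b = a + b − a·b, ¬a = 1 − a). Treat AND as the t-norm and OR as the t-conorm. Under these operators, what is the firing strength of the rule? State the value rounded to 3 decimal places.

firing strength: bad=0.49, long=0.87; AND[a·b] → w = 0.4263

0.426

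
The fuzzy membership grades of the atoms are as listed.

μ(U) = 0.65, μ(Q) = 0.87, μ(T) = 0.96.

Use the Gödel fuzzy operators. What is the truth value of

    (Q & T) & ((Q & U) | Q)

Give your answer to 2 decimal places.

0.87

Q & T = min(a, b) on (0.87, 0.96) = 0.87
Q & U = min(a, b) on (0.87, 0.65) = 0.65
(Q & U) | Q = max(a, b) on (0.65, 0.87) = 0.87
(Q & T) & ((Q & U) | Q) = min(a, b) on (0.87, 0.87) = 0.87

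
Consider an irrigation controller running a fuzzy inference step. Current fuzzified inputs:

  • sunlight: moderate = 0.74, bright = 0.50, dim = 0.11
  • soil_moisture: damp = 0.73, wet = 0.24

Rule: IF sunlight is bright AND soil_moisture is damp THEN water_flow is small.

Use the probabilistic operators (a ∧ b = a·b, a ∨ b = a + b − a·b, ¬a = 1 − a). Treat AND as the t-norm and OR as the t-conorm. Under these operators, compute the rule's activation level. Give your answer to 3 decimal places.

firing strength: bright=0.50, damp=0.73; AND[a·b] → w = 0.3650

0.365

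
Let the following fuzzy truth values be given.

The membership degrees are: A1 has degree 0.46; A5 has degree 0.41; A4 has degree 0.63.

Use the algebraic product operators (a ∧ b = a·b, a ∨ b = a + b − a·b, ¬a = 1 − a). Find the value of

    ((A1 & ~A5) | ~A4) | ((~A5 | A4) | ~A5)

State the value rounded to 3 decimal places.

~A5 = 1 − 0.4100 = 0.5900
A1 & ~A5 = a·b on (0.4600, 0.5900) = 0.2714
~A4 = 1 − 0.6300 = 0.3700
(A1 & ~A5) | ~A4 = a + b − a·b on (0.2714, 0.3700) = 0.5410
~A5 = 1 − 0.4100 = 0.5900
~A5 | A4 = a + b − a·b on (0.5900, 0.6300) = 0.8483
~A5 = 1 − 0.4100 = 0.5900
(~A5 | A4) | ~A5 = a + b − a·b on (0.8483, 0.5900) = 0.9378
((A1 & ~A5) | ~A4) | ((~A5 | A4) | ~A5) = a + b − a·b on (0.5410, 0.9378) = 0.9715

0.971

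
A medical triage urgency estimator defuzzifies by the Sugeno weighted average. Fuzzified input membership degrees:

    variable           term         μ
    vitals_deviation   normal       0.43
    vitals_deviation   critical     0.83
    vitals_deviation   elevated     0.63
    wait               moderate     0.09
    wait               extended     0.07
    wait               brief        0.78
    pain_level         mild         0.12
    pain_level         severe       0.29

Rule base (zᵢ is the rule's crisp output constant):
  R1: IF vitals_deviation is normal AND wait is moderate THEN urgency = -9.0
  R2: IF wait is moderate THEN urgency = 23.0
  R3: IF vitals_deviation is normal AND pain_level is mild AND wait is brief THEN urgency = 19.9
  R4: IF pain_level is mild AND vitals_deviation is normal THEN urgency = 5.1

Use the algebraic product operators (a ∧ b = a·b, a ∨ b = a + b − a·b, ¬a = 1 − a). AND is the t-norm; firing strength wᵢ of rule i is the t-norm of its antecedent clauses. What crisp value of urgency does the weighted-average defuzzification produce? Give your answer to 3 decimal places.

12.631

R1 (z=-9.0): normal=0.43, moderate=0.09; AND[a·b] → w = 0.0387
R2 (z=23.0): moderate=0.09 → w = 0.0900
R3 (z=19.9): normal=0.43, mild=0.12, brief=0.78; AND[a·b] → w = 0.0402
R4 (z=5.1): mild=0.12, normal=0.43; AND[a·b] → w = 0.0516
Weighted average = (0.0387·-9.0 + 0.0900·23.0 + 0.0402·19.9 + 0.0516·5.1) / (0.0387 + 0.0900 + 0.0402 + 0.0516)
  = 2.7858 / 0.2205 = 12.631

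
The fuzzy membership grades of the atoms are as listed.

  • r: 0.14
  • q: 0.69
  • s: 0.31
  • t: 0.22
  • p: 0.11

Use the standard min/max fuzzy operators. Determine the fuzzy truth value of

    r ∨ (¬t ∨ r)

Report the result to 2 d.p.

0.78

¬t = 1 − 0.22 = 0.78
¬t ∨ r = max(a, b) on (0.78, 0.14) = 0.78
r ∨ (¬t ∨ r) = max(a, b) on (0.14, 0.78) = 0.78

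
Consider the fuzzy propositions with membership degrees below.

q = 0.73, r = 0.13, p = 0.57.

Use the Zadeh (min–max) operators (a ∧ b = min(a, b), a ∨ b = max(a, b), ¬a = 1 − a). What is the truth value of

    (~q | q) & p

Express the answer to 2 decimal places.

~q = 1 − 0.73 = 0.27
~q | q = max(a, b) on (0.27, 0.73) = 0.73
(~q | q) & p = min(a, b) on (0.73, 0.57) = 0.57

0.57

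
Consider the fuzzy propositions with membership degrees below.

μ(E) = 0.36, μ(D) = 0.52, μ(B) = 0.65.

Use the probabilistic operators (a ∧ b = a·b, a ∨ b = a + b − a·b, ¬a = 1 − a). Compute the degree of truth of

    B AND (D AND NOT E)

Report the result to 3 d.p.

NOT E = 1 − 0.3600 = 0.6400
D AND NOT E = a·b on (0.5200, 0.6400) = 0.3328
B AND (D AND NOT E) = a·b on (0.6500, 0.3328) = 0.2163

0.216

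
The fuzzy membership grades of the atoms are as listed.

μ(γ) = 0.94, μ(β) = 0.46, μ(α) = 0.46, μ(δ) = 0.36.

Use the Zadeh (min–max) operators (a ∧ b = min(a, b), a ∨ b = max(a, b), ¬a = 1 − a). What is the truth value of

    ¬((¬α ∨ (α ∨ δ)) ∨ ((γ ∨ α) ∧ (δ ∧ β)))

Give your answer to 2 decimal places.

0.46

¬α = 1 − 0.46 = 0.54
α ∨ δ = max(a, b) on (0.46, 0.36) = 0.46
¬α ∨ (α ∨ δ) = max(a, b) on (0.54, 0.46) = 0.54
γ ∨ α = max(a, b) on (0.94, 0.46) = 0.94
δ ∧ β = min(a, b) on (0.36, 0.46) = 0.36
(γ ∨ α) ∧ (δ ∧ β) = min(a, b) on (0.94, 0.36) = 0.36
(¬α ∨ (α ∨ δ)) ∨ ((γ ∨ α) ∧ (δ ∧ β)) = max(a, b) on (0.54, 0.36) = 0.54
¬((¬α ∨ (α ∨ δ)) ∨ ((γ ∨ α) ∧ (δ ∧ β))) = 1 − 0.54 = 0.46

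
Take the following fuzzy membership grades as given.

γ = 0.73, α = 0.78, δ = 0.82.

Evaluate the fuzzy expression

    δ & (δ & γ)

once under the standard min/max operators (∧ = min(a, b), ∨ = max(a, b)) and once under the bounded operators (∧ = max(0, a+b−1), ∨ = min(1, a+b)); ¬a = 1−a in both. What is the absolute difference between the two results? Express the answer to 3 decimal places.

Under standard min/max:
  δ & γ = min(a, b) on (0.82, 0.73) = 0.73
  δ & (δ & γ) = min(a, b) on (0.82, 0.73) = 0.73
  → value = 0.7300
Under bounded:
  δ & γ = max(0, a+b−1) on (0.82, 0.73) = 0.55
  δ & (δ & γ) = max(0, a+b−1) on (0.82, 0.55) = 0.37
  → value = 0.3700
|0.7300 − 0.3700| = 0.360

0.360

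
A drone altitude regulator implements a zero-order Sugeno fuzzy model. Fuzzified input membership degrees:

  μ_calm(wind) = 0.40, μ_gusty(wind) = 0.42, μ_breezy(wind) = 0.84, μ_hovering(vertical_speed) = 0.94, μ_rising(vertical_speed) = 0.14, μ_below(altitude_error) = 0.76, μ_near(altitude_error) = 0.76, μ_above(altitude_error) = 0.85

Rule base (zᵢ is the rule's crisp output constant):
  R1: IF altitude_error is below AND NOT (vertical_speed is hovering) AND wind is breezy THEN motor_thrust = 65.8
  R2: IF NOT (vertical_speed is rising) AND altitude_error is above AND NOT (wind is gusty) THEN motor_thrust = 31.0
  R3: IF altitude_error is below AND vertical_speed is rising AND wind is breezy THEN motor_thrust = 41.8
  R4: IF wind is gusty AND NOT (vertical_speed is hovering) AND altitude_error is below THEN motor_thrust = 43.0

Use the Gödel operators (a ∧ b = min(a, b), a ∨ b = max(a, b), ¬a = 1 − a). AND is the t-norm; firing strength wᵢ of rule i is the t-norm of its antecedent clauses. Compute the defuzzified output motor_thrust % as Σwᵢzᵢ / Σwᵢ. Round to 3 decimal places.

R1 (z=65.8): below=0.76, ¬hovering=1−0.94=0.06, breezy=0.84; AND[min(a, b)] → w = 0.06
R2 (z=31.0): ¬rising=1−0.14=0.86, above=0.85, ¬gusty=1−0.42=0.58; AND[min(a, b)] → w = 0.58
R3 (z=41.8): below=0.76, rising=0.14, breezy=0.84; AND[min(a, b)] → w = 0.14
R4 (z=43.0): gusty=0.42, ¬hovering=1−0.94=0.06, below=0.76; AND[min(a, b)] → w = 0.06
Weighted average = (0.06·65.8 + 0.58·31.0 + 0.14·41.8 + 0.06·43.0) / (0.06 + 0.58 + 0.14 + 0.06)
  = 30.3600 / 0.8400 = 36.143

36.143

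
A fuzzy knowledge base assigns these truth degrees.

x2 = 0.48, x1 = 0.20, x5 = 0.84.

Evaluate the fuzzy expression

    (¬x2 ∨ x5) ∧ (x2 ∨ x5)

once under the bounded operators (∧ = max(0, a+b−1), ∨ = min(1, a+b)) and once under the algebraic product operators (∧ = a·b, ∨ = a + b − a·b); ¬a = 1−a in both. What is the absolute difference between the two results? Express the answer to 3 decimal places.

Under bounded:
  ¬x2 = 1 − 0.48 = 0.52
  ¬x2 ∨ x5 = min(1, a+b) on (0.52, 0.84) = 1.00
  x2 ∨ x5 = min(1, a+b) on (0.48, 0.84) = 1.00
  (¬x2 ∨ x5) ∧ (x2 ∨ x5) = max(0, a+b−1) on (1.00, 1.00) = 1.00
  → value = 1.0000
Under algebraic product:
  ¬x2 = 1 − 0.4800 = 0.5200
  ¬x2 ∨ x5 = a + b − a·b on (0.5200, 0.8400) = 0.9232
  x2 ∨ x5 = a + b − a·b on (0.4800, 0.8400) = 0.9168
  (¬x2 ∨ x5) ∧ (x2 ∨ x5) = a·b on (0.9232, 0.9168) = 0.8464
  → value = 0.8464
|1.0000 − 0.8464| = 0.154

0.154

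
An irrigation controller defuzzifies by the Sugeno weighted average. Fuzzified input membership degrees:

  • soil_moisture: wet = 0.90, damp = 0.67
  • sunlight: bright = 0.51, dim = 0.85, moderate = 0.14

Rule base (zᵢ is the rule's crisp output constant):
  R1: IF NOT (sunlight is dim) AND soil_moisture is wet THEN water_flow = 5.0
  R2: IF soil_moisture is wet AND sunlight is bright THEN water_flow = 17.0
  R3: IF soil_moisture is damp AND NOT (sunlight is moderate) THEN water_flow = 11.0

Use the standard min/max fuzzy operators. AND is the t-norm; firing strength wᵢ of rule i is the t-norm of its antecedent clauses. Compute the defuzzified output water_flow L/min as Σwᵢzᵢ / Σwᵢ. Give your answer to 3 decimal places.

R1 (z=5.0): ¬dim=1−0.85=0.15, wet=0.90; AND[min(a, b)] → w = 0.15
R2 (z=17.0): wet=0.90, bright=0.51; AND[min(a, b)] → w = 0.51
R3 (z=11.0): damp=0.67, ¬moderate=1−0.14=0.86; AND[min(a, b)] → w = 0.67
Weighted average = (0.15·5.0 + 0.51·17.0 + 0.67·11.0) / (0.15 + 0.51 + 0.67)
  = 16.7900 / 1.3300 = 12.624

12.624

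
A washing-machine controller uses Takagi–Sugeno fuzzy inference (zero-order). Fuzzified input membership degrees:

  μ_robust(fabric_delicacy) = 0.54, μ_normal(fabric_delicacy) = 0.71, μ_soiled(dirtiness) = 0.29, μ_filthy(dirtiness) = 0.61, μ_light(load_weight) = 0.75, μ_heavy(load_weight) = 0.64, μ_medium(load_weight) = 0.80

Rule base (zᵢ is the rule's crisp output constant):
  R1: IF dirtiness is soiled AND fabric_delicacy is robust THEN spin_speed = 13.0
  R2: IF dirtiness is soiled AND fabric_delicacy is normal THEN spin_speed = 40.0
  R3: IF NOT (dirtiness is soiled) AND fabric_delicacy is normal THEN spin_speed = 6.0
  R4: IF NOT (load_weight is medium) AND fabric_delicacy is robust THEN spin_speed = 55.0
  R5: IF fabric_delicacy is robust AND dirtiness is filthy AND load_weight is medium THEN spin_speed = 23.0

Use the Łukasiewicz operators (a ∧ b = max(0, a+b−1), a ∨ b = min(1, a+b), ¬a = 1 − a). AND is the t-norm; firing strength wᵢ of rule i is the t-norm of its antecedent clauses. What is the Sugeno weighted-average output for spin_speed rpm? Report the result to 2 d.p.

6.00

R1 (z=13.0): soiled=0.29, robust=0.54; AND[max(0, a+b−1)] → w = 0.00
R2 (z=40.0): soiled=0.29, normal=0.71; AND[max(0, a+b−1)] → w = 0.00
R3 (z=6.0): ¬soiled=1−0.29=0.71, normal=0.71; AND[max(0, a+b−1)] → w = 0.42
R4 (z=55.0): ¬medium=1−0.80=0.20, robust=0.54; AND[max(0, a+b−1)] → w = 0.00
R5 (z=23.0): robust=0.54, filthy=0.61, medium=0.80; AND[max(0, a+b−1)] → w = 0.00
Weighted average = (0.00·13.0 + 0.00·40.0 + 0.42·6.0 + 0.00·55.0 + 0.00·23.0) / (0.00 + 0.00 + 0.42 + 0.00 + 0.00)
  = 2.5200 / 0.4200 = 6.00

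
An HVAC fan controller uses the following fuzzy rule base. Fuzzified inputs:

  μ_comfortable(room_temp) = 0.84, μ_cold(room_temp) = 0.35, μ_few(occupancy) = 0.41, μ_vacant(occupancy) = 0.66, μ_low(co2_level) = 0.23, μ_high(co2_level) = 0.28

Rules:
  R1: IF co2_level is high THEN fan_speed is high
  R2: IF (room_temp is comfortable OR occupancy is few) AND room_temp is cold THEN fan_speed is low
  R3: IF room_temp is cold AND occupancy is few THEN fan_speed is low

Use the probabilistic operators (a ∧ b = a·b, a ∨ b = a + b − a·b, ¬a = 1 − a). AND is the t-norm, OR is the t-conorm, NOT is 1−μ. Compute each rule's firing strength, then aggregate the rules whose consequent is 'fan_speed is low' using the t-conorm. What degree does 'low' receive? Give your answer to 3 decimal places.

0.415

R1: high=0.28 → w = 0.2800
R2: (comfortable=0.84 OR few=0.41) = 0.9056; AND[a·b] with cold=0.35 → w = 0.3170
R3: cold=0.35, few=0.41; AND[a·b] → w = 0.1435
Rules with consequent 'low': {R2, R3} → strengths 0.3170, 0.1435
Aggregate via t-conorm [a + b − a·b]: 0.4150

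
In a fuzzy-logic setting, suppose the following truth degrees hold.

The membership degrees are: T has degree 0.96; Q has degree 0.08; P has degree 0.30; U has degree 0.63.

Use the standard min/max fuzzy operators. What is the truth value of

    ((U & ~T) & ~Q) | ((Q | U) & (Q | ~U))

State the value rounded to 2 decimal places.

~T = 1 − 0.96 = 0.04
U & ~T = min(a, b) on (0.63, 0.04) = 0.04
~Q = 1 − 0.08 = 0.92
(U & ~T) & ~Q = min(a, b) on (0.04, 0.92) = 0.04
Q | U = max(a, b) on (0.08, 0.63) = 0.63
~U = 1 − 0.63 = 0.37
Q | ~U = max(a, b) on (0.08, 0.37) = 0.37
(Q | U) & (Q | ~U) = min(a, b) on (0.63, 0.37) = 0.37
((U & ~T) & ~Q) | ((Q | U) & (Q | ~U)) = max(a, b) on (0.04, 0.37) = 0.37

0.37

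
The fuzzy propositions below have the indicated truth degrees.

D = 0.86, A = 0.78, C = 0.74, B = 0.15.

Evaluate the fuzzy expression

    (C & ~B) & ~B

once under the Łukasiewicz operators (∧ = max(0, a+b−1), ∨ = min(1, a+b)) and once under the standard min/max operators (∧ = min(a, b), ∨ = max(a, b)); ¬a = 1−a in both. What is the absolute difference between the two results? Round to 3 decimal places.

Under Łukasiewicz:
  ~B = 1 − 0.15 = 0.85
  C & ~B = max(0, a+b−1) on (0.74, 0.85) = 0.59
  ~B = 1 − 0.15 = 0.85
  (C & ~B) & ~B = max(0, a+b−1) on (0.59, 0.85) = 0.44
  → value = 0.4400
Under standard min/max:
  ~B = 1 − 0.15 = 0.85
  C & ~B = min(a, b) on (0.74, 0.85) = 0.74
  ~B = 1 − 0.15 = 0.85
  (C & ~B) & ~B = min(a, b) on (0.74, 0.85) = 0.74
  → value = 0.7400
|0.4400 − 0.7400| = 0.300

0.300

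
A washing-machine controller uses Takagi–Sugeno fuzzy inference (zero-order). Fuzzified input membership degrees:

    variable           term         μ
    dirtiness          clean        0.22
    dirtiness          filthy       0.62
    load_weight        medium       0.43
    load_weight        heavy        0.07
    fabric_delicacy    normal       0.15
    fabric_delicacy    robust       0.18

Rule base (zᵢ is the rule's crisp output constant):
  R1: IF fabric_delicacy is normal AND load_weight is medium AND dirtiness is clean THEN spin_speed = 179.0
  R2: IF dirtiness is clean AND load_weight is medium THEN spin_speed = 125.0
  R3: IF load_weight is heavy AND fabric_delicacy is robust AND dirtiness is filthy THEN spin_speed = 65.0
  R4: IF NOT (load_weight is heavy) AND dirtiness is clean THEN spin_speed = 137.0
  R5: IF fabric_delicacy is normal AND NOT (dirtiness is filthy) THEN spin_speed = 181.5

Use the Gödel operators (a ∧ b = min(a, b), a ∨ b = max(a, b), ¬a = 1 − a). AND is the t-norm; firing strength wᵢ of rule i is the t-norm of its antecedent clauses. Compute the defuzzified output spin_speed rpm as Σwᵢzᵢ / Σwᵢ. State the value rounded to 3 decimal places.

R1 (z=179.0): normal=0.15, medium=0.43, clean=0.22; AND[min(a, b)] → w = 0.15
R2 (z=125.0): clean=0.22, medium=0.43; AND[min(a, b)] → w = 0.22
R3 (z=65.0): heavy=0.07, robust=0.18, filthy=0.62; AND[min(a, b)] → w = 0.07
R4 (z=137.0): ¬heavy=1−0.07=0.93, clean=0.22; AND[min(a, b)] → w = 0.22
R5 (z=181.5): normal=0.15, ¬filthy=1−0.62=0.38; AND[min(a, b)] → w = 0.15
Weighted average = (0.15·179.0 + 0.22·125.0 + 0.07·65.0 + 0.22·137.0 + 0.15·181.5) / (0.15 + 0.22 + 0.07 + 0.22 + 0.15)
  = 116.2650 / 0.8100 = 143.537

143.537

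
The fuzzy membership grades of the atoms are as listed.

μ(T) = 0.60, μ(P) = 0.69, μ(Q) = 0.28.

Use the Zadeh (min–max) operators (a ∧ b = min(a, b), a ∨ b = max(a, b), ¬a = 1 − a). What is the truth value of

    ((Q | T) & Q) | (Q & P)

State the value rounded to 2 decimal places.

Q | T = max(a, b) on (0.28, 0.60) = 0.60
(Q | T) & Q = min(a, b) on (0.60, 0.28) = 0.28
Q & P = min(a, b) on (0.28, 0.69) = 0.28
((Q | T) & Q) | (Q & P) = max(a, b) on (0.28, 0.28) = 0.28

0.28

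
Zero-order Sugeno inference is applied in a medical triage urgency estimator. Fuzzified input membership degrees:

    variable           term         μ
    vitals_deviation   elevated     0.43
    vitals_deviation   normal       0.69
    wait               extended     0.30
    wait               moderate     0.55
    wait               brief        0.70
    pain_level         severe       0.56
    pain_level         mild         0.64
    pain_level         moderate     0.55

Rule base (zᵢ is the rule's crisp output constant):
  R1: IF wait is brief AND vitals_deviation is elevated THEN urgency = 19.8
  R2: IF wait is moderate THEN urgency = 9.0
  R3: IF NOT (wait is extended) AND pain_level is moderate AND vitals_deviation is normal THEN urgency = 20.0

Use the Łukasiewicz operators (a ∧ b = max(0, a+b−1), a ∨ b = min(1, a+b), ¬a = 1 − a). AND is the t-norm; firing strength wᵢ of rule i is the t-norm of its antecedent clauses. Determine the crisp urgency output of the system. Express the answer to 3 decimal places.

11.065

R1 (z=19.8): brief=0.70, elevated=0.43; AND[max(0, a+b−1)] → w = 0.13
R2 (z=9.0): moderate=0.55 → w = 0.55
R3 (z=20.0): ¬extended=1−0.30=0.70, moderate=0.55, normal=0.69; AND[max(0, a+b−1)] → w = 0.00
Weighted average = (0.13·19.8 + 0.55·9.0 + 0.00·20.0) / (0.13 + 0.55 + 0.00)
  = 7.5240 / 0.6800 = 11.065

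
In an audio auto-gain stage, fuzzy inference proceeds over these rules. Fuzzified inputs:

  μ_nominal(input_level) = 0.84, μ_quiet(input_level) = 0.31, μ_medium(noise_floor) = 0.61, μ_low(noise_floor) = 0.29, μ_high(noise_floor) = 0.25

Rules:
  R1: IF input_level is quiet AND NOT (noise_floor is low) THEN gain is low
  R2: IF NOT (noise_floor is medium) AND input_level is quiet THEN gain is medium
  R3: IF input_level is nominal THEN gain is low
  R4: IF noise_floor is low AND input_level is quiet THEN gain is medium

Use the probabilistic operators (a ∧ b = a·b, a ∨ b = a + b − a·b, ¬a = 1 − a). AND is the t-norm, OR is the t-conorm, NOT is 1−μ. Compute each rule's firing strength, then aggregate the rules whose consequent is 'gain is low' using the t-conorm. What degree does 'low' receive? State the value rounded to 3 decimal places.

R1: quiet=0.31, ¬low=1−0.29=0.71; AND[a·b] → w = 0.2201
R2: ¬medium=1−0.61=0.39, quiet=0.31; AND[a·b] → w = 0.1209
R3: nominal=0.84 → w = 0.8400
R4: low=0.29, quiet=0.31; AND[a·b] → w = 0.0899
Rules with consequent 'low': {R1, R3} → strengths 0.2201, 0.8400
Aggregate via t-conorm [a + b − a·b]: 0.8752

0.875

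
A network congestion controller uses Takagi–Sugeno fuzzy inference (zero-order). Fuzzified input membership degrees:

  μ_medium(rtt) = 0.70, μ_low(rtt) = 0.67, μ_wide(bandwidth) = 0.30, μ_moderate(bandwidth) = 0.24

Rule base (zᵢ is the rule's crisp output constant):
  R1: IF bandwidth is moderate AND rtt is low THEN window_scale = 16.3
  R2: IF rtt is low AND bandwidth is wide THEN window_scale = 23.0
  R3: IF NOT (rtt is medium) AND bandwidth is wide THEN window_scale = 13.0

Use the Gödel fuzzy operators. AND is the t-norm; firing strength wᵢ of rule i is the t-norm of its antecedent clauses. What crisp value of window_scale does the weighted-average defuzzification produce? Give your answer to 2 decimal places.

17.51

R1 (z=16.3): moderate=0.24, low=0.67; AND[min(a, b)] → w = 0.24
R2 (z=23.0): low=0.67, wide=0.30; AND[min(a, b)] → w = 0.30
R3 (z=13.0): ¬medium=1−0.70=0.30, wide=0.30; AND[min(a, b)] → w = 0.30
Weighted average = (0.24·16.3 + 0.30·23.0 + 0.30·13.0) / (0.24 + 0.30 + 0.30)
  = 14.7120 / 0.8400 = 17.51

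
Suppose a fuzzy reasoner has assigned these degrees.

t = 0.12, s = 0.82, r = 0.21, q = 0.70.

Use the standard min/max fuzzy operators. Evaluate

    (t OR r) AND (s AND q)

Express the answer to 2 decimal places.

t OR r = max(a, b) on (0.12, 0.21) = 0.21
s AND q = min(a, b) on (0.82, 0.70) = 0.70
(t OR r) AND (s AND q) = min(a, b) on (0.21, 0.70) = 0.21

0.21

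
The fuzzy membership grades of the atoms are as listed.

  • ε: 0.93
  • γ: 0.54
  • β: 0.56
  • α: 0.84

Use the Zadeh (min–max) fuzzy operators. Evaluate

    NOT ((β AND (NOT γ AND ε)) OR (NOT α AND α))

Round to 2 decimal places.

0.54

NOT γ = 1 − 0.54 = 0.46
NOT γ AND ε = min(a, b) on (0.46, 0.93) = 0.46
β AND (NOT γ AND ε) = min(a, b) on (0.56, 0.46) = 0.46
NOT α = 1 − 0.84 = 0.16
NOT α AND α = min(a, b) on (0.16, 0.84) = 0.16
(β AND (NOT γ AND ε)) OR (NOT α AND α) = max(a, b) on (0.46, 0.16) = 0.46
NOT ((β AND (NOT γ AND ε)) OR (NOT α AND α)) = 1 − 0.46 = 0.54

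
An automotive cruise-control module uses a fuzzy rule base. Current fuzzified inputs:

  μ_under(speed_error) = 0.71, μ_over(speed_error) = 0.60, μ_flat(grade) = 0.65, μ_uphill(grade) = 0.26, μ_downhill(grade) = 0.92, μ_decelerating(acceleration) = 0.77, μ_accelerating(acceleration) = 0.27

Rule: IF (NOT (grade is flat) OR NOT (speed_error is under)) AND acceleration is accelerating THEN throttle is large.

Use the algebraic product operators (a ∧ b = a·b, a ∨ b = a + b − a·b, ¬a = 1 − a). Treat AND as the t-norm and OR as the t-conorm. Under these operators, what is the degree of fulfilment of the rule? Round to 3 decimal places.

0.145

firing strength: (¬flat=1−0.65=0.35 OR ¬under=1−0.71=0.29) = 0.5385; AND[a·b] with accelerating=0.27 → w = 0.1454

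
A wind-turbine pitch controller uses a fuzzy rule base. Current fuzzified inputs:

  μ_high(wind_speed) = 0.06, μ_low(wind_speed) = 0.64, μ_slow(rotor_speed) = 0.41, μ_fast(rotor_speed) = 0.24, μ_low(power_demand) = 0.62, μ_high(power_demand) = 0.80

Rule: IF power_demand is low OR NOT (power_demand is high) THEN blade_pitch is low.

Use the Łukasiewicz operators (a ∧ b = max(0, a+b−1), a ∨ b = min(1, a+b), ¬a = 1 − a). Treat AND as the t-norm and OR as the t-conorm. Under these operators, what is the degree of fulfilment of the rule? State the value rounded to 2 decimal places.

0.82

firing strength: low=0.62, ¬high=1−0.80=0.20; OR[min(1, a+b)] → w = 0.82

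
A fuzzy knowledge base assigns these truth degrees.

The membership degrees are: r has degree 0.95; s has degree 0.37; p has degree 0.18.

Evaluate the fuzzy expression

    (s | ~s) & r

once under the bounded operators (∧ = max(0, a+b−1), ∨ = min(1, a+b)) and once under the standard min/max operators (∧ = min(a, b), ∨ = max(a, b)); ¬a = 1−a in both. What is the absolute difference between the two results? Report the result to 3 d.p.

Under bounded:
  ~s = 1 − 0.37 = 0.63
  s | ~s = min(1, a+b) on (0.37, 0.63) = 1.00
  (s | ~s) & r = max(0, a+b−1) on (1.00, 0.95) = 0.95
  → value = 0.9500
Under standard min/max:
  ~s = 1 − 0.37 = 0.63
  s | ~s = max(a, b) on (0.37, 0.63) = 0.63
  (s | ~s) & r = min(a, b) on (0.63, 0.95) = 0.63
  → value = 0.6300
|0.9500 − 0.6300| = 0.320

0.320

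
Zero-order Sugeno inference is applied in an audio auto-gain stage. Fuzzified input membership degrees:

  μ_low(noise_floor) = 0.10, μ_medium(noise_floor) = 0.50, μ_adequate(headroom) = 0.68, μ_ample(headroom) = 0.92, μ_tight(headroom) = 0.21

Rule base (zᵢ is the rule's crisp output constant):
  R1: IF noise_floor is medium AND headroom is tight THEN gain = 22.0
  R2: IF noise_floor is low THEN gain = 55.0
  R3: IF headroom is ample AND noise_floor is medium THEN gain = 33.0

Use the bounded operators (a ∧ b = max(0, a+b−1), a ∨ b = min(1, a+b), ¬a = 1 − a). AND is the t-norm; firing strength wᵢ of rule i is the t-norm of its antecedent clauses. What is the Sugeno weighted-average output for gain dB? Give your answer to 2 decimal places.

37.23

R1 (z=22.0): medium=0.50, tight=0.21; AND[max(0, a+b−1)] → w = 0.00
R2 (z=55.0): low=0.10 → w = 0.10
R3 (z=33.0): ample=0.92, medium=0.50; AND[max(0, a+b−1)] → w = 0.42
Weighted average = (0.00·22.0 + 0.10·55.0 + 0.42·33.0) / (0.00 + 0.10 + 0.42)
  = 19.3600 / 0.5200 = 37.23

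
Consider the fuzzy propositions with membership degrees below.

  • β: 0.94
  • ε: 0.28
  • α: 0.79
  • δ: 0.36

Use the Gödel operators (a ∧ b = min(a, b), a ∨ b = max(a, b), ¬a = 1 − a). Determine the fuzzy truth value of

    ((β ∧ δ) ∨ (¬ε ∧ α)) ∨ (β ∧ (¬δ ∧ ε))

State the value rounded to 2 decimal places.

0.72

β ∧ δ = min(a, b) on (0.94, 0.36) = 0.36
¬ε = 1 − 0.28 = 0.72
¬ε ∧ α = min(a, b) on (0.72, 0.79) = 0.72
(β ∧ δ) ∨ (¬ε ∧ α) = max(a, b) on (0.36, 0.72) = 0.72
¬δ = 1 − 0.36 = 0.64
¬δ ∧ ε = min(a, b) on (0.64, 0.28) = 0.28
β ∧ (¬δ ∧ ε) = min(a, b) on (0.94, 0.28) = 0.28
((β ∧ δ) ∨ (¬ε ∧ α)) ∨ (β ∧ (¬δ ∧ ε)) = max(a, b) on (0.72, 0.28) = 0.72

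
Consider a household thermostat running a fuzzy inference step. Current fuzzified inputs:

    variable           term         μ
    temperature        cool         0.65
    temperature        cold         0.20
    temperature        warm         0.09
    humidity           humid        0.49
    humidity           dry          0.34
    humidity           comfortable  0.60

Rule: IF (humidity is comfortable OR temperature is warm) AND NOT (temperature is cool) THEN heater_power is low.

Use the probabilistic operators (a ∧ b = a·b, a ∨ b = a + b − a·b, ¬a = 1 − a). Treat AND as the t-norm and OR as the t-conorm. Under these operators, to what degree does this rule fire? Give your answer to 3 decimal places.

firing strength: (comfortable=0.60 OR warm=0.09) = 0.6360; AND[a·b] with ¬cool=1−0.65=0.35 → w = 0.2226

0.223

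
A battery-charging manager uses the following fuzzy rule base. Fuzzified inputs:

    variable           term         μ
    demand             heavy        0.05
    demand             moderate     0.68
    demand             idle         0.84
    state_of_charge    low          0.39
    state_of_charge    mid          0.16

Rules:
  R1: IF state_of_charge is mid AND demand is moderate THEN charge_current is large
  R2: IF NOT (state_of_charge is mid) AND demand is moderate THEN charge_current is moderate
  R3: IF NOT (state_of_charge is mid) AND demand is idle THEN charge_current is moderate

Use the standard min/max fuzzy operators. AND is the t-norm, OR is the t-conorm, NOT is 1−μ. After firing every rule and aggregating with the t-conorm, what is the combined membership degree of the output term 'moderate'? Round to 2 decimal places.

0.84

R1: mid=0.16, moderate=0.68; AND[min(a, b)] → w = 0.16
R2: ¬mid=1−0.16=0.84, moderate=0.68; AND[min(a, b)] → w = 0.68
R3: ¬mid=1−0.16=0.84, idle=0.84; AND[min(a, b)] → w = 0.84
Rules with consequent 'moderate': {R2, R3} → strengths 0.68, 0.84
Aggregate via t-conorm [max(a, b)]: 0.84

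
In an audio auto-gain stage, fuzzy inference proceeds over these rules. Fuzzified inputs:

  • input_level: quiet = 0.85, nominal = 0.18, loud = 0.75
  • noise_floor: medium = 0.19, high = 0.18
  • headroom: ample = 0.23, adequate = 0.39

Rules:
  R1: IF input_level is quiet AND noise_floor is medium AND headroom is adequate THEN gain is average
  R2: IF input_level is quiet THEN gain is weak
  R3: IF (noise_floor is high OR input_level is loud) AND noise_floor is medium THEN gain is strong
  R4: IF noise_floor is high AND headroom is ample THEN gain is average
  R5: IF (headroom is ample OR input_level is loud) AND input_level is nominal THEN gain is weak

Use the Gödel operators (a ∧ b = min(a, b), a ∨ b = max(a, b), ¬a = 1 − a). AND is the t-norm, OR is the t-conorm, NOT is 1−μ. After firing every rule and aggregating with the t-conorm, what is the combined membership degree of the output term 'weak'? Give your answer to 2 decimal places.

R1: quiet=0.85, medium=0.19, adequate=0.39; AND[min(a, b)] → w = 0.19
R2: quiet=0.85 → w = 0.85
R3: (high=0.18 OR loud=0.75) = 0.75; AND[min(a, b)] with medium=0.19 → w = 0.19
R4: high=0.18, ample=0.23; AND[min(a, b)] → w = 0.18
R5: (ample=0.23 OR loud=0.75) = 0.75; AND[min(a, b)] with nominal=0.18 → w = 0.18
Rules with consequent 'weak': {R2, R5} → strengths 0.85, 0.18
Aggregate via t-conorm [max(a, b)]: 0.85

0.85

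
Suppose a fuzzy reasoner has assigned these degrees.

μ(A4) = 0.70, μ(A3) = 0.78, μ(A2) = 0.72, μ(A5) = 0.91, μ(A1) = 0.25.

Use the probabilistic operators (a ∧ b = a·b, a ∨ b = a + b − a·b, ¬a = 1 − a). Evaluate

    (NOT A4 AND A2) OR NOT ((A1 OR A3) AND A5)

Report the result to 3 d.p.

0.404

NOT A4 = 1 − 0.7000 = 0.3000
NOT A4 AND A2 = a·b on (0.3000, 0.7200) = 0.2160
A1 OR A3 = a + b − a·b on (0.2500, 0.7800) = 0.8350
(A1 OR A3) AND A5 = a·b on (0.8350, 0.9100) = 0.7599
NOT ((A1 OR A3) AND A5) = 1 − 0.7599 = 0.2401
(NOT A4 AND A2) OR NOT ((A1 OR A3) AND A5) = a + b − a·b on (0.2160, 0.2401) = 0.4043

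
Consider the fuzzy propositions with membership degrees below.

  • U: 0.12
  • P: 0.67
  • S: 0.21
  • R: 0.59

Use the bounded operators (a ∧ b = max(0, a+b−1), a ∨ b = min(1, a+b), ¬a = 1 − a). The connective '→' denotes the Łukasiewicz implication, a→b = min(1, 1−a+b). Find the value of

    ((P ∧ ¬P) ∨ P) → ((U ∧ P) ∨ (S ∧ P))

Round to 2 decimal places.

¬P = 1 − 0.67 = 0.33
P ∧ ¬P = max(0, a+b−1) on (0.67, 0.33) = 0.00
(P ∧ ¬P) ∨ P = min(1, a+b) on (0.00, 0.67) = 0.67
U ∧ P = max(0, a+b−1) on (0.12, 0.67) = 0.00
S ∧ P = max(0, a+b−1) on (0.21, 0.67) = 0.00
(U ∧ P) ∨ (S ∧ P) = min(1, a+b) on (0.00, 0.00) = 0.00
((P ∧ ¬P) ∨ P) → ((U ∧ P) ∨ (S ∧ P))  [Łukasiewicz: min(1, 1−a+b)] with a=0.67, b=0.00 → 0.33

0.33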